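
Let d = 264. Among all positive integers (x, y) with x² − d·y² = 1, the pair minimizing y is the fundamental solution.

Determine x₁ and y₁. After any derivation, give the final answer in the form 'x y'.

√264 = [16; 4,32, …], period ℓ=2 (even) → k=1
a_0=16:  p_0=16·1+0=16,  q_0=16·0+1=1
a_1=4:  p_1=4·16+1=65,  q_1=4·1+0=4
fundamental: x₁=65, y₁=4  (since 4225 − 264·16 = 1)

65 4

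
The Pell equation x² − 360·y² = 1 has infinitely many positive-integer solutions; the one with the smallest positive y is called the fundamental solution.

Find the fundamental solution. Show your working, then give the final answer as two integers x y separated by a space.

19 1

√360 = [18; 1,36, …], period ℓ=2 (even) → k=1
k=0  a_k=18  p_k/q_k = 18/1
k=1  a_k=1  p_k/q_k = 19/1
(x₁, y₁) = (19, 1);  19² − 360·1² = 1 ✓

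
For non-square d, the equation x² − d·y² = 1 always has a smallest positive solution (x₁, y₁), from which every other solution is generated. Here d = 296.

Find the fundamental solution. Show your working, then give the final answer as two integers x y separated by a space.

3699 215

√296 = [17; 4,1,7,1,4,34, …], period ℓ=6 (even) → k=5
k=0  a_k=17  p_k/q_k = 17/1
k=1  a_k=4  p_k/q_k = 69/4
k=2  a_k=1  p_k/q_k = 86/5
k=3  a_k=7  p_k/q_k = 671/39
k=4  a_k=1  p_k/q_k = 757/44
k=5  a_k=4  p_k/q_k = 3699/215
→ (3699, 215).  Check: 3699²=13682601, 296·215²=13682600, difference 1.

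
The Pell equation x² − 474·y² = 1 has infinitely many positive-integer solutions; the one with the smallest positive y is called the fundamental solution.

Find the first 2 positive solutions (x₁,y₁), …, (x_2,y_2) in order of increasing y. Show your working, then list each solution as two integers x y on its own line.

[21; 1,3,2,1,1,…,3,1,42] for √474; ℓ=14 ⇒ convergent index 13
a_0=21:  p_0=21·1+0=21,  q_0=21·0+1=1
a_1=1:  p_1=1·21+1=22,  q_1=1·1+0=1
a_2=3:  p_2=3·22+21=87,  q_2=3·1+1=4
…
a_10=1:  p_10=1·10864+5813=16677,  q_10=1·499+267=766
…
a_12=3:  p_12=3·44218+16677=149331,  q_12=3·2031+766=6859
a_13=1:  p_13=1·149331+44218=193549,  q_13=1·6859+2031=8890
(x₁, y₁) = (193549, 8890);  193549² − 474·8890² = 1 ✓
n=2: (193549,8890)∘(193549,8890) = (193549·193549+474·8890·8890, 193549·8890+8890·193549) = (74922430801,3441301220)

193549 8890
74922430801 3441301220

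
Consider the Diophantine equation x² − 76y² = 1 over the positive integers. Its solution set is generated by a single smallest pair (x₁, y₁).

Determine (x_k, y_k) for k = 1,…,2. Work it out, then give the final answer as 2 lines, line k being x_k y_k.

57799 6630
6681448801 766414740

√76 = [8; 1,2,1,1,5,4,5,1,1,2,1,16, …], period ℓ=12 (even) → k=11
k=0  a_k=8  p_k/q_k = 8/1
…
k=3  a_k=1  p_k/q_k = 35/4
k=4  a_k=1  p_k/q_k = 61/7
k=5  a_k=5  p_k/q_k = 340/39
…
k=7  a_k=5  p_k/q_k = 7445/854
k=8  a_k=1  p_k/q_k = 8866/1017
…
k=10  a_k=2  p_k/q_k = 41488/4759
k=11  a_k=1  p_k/q_k = 57799/6630
(x₁, y₁) = (57799, 6630);  57799² − 76·6630² = 1 ✓
(x_2, y_2) = (57799·57799 + 76·6630·6630, 57799·6630 + 6630·57799) = (6681448801, 766414740)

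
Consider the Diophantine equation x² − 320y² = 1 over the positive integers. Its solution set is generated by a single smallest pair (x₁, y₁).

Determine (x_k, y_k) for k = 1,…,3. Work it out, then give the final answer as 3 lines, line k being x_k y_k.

√320 = [17; 1,7,1,34, …], period ℓ=4 (even) → k=3
k=0  a_k=17  p_k/q_k = 17/1
…
k=2  a_k=7  p_k/q_k = 143/8
k=3  a_k=1  p_k/q_k = 161/9
fundamental: x₁=161, y₁=9  (since 25921 − 320·81 = 1)
n=2: (161,9)∘(161,9) = (161·161+320·9·9, 161·9+9·161) = (51841,2898)
n=3: (51841,2898)∘(161,9) = (161·51841+320·9·2898, 161·2898+9·51841) = (16692641,933147)

161 9
51841 2898
16692641 933147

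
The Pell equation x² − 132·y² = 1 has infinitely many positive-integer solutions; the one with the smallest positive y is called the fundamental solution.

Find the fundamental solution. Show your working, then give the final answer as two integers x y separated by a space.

23 2

√132 → a₀=11, period (2,22); ℓ=2 even so k=1
a_0=11:  p_0=11·1+0=11,  q_0=11·0+1=1
a_1=2:  p_1=2·11+1=23,  q_1=2·1+0=2
(x₁, y₁) = (23, 2);  23² − 132·2² = 1 ✓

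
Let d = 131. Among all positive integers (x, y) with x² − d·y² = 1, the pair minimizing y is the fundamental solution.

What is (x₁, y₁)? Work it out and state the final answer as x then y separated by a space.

10610 927

d=131: √d = [11; 2,4,11,4,2,22] (ℓ=6, even), read p_5/q_5
k=0  a_k=11  p_k/q_k = 11/1
k=1  a_k=2  p_k/q_k = 23/2
…
k=4  a_k=4  p_k/q_k = 4727/413
k=5  a_k=2  p_k/q_k = 10610/927
(x₁, y₁) = (10610, 927);  10610² − 131·927² = 1 ✓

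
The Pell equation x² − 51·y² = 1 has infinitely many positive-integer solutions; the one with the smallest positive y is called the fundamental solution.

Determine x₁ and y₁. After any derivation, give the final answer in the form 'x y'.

[7; 7,14] for √51; ℓ=2 ⇒ convergent index 1
i=0: a=7 ⇒ p=7, q=1
i=1: a=7 ⇒ p=50, q=7
(x₁, y₁) = (50, 7);  50² − 51·7² = 1 ✓

50 7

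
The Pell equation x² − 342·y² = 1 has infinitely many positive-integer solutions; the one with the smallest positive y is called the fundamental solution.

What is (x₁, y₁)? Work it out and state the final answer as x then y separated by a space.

37 2

√342 → a₀=18, period (2,36); ℓ=2 even so k=1
i=0: a=18 ⇒ p=18, q=1
i=1: a=2 ⇒ p=37, q=2
→ (37, 2).  Check: 37²=1369, 342·2²=1368, difference 1.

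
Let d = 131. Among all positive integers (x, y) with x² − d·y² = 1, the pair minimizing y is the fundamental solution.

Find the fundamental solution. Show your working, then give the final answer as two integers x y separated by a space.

10610 927

√131 → a₀=11, period (2,4,11,4,2,22); ℓ=6 even so k=5
step 0: (11, 1)  from 11·(1,0) + (0,1)
…
step 4: (4727, 413)  from 4·(1156,101) + (103,9)
step 5: (10610, 927)  from 2·(4727,413) + (1156,101)
(x₁, y₁) = (10610, 927);  10610² − 131·927² = 1 ✓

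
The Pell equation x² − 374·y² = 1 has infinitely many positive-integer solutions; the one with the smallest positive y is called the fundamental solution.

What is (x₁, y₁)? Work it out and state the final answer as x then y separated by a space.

√374 → a₀=19, period (2,1,18,1,2,38); ℓ=6 even so k=5
a_0=19:  p_0=19·1+0=19,  q_0=19·0+1=1
…
a_4=1:  p_4=1·1083+58=1141,  q_4=1·56+3=59
a_5=2:  p_5=2·1141+1083=3365,  q_5=2·59+56=174
(x₁, y₁) = (3365, 174);  3365² − 374·174² = 1 ✓

3365 174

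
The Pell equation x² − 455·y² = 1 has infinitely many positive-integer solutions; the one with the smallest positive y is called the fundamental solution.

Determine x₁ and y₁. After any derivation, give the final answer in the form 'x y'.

[21; 3,42] for √455; ℓ=2 ⇒ convergent index 1
i=0: a=21 ⇒ p=21, q=1
i=1: a=3 ⇒ p=64, q=3
→ (64, 3).  Check: 64²=4096, 455·3²=4095, difference 1.

64 3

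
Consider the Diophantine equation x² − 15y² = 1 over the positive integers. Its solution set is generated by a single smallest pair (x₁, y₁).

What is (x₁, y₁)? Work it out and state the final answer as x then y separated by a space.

4 1

d=15: √d = [3; 1,6] (ℓ=2, even), read p_1/q_1
i=0: a=3 ⇒ p=3, q=1
i=1: a=1 ⇒ p=4, q=1
→ (4, 1).  Check: 4²=16, 15·1²=15, difference 1.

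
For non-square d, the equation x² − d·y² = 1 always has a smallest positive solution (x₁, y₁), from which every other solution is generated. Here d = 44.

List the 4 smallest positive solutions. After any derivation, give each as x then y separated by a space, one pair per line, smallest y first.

199 30
79201 11940
31521799 4752090
12545596801 1891319880

√44 → a₀=6, period (1,1,1,2,1,1,1,12); ℓ=8 even so k=7
step 0: (6, 1)  from 6·(1,0) + (0,1)
step 1: (7, 1)  from 1·(6,1) + (1,0)
step 2: (13, 2)  from 1·(7,1) + (6,1)
step 3: (20, 3)  from 1·(13,2) + (7,1)
…
step 6: (126, 19)  from 1·(73,11) + (53,8)
step 7: (199, 30)  from 1·(126,19) + (73,11)
(x₁, y₁) = (199, 30);  199² − 44·30² = 1 ✓
(x_2, y_2) = (199·199 + 44·30·30, 199·30 + 30·199) = (79201, 11940)
(x_3, y_3) = (199·79201 + 44·30·11940, 199·11940 + 30·79201) = (31521799, 4752090)
(x_4, y_4) = (199·31521799 + 44·30·4752090, 199·4752090 + 30·31521799) = (12545596801, 1891319880)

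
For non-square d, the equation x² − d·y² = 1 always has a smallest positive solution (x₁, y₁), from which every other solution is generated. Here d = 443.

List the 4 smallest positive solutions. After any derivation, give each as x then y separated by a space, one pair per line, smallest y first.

[21; 21,42] for √443; ℓ=2 ⇒ convergent index 1
i=0: a=21 ⇒ p=21, q=1
i=1: a=21 ⇒ p=442, q=21
(x₁, y₁) = (442, 21);  442² − 443·21² = 1 ✓
k=2:  x_2 = 442·442+443·21·21 = 390727,  y_2 = 442·21+21·442 = 18564
k=3:  x_3 = 442·390727+443·21·18564 = 345402226,  y_3 = 442·18564+21·390727 = 16410555
k=4:  x_4 = 442·345402226+443·21·16410555 = 305335177057,  y_4 = 442·16410555+21·345402226 = 14506912056

442 21
390727 18564
345402226 16410555
305335177057 14506912056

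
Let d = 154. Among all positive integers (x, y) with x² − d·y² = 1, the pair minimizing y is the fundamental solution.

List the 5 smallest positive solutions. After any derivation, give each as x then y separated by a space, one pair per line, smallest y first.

d=154: √d = [12; 2,2,3,1,2,1,3,2,2,24] (ℓ=10, even), read p_9/q_9
k=0  a_k=12  p_k/q_k = 12/1
…
k=2  a_k=2  p_k/q_k = 62/5
k=3  a_k=3  p_k/q_k = 211/17
…
k=5  a_k=2  p_k/q_k = 757/61
k=6  a_k=1  p_k/q_k = 1030/83
k=7  a_k=3  p_k/q_k = 3847/310
k=8  a_k=2  p_k/q_k = 8724/703
k=9  a_k=2  p_k/q_k = 21295/1716
fundamental: x₁=21295, y₁=1716  (since 453477025 − 154·2944656 = 1)
(x_2, y_2) = (21295·21295 + 154·1716·1716, 21295·1716 + 1716·21295) = (906954049, 73084440)
(x_3, y_3) = (21295·906954049 + 154·1716·73084440, 21295·73084440 + 1716·906954049) = (38627172925615, 3112666297884)
(x_4, y_4) = (21295·38627172925615 + 154·1716·3112666297884, 21295·3112666297884 + 1716·38627172925615) = (1645131293994988801, 132568457553795120)
(x_5, y_5) = (21295·1645131293994988801 + 154·1716·132568457553795120, 21295·132568457553795120 + 1716·1645131293994988801) = (70066141772619400108975, 5646090604103467862916)

21295 1716
906954049 73084440
38627172925615 3112666297884
1645131293994988801 132568457553795120
70066141772619400108975 5646090604103467862916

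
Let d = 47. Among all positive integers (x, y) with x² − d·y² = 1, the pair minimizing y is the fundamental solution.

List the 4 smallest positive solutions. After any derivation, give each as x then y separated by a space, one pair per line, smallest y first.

√47 → a₀=6, period (1,5,1,12); ℓ=4 even so k=3
i=0: a=6 ⇒ p=6, q=1
…
i=2: a=5 ⇒ p=41, q=6
i=3: a=1 ⇒ p=48, q=7
fundamental: x₁=48, y₁=7  (since 2304 − 47·49 = 1)
n=2: (48,7)∘(48,7) = (48·48+47·7·7, 48·7+7·48) = (4607,672)
n=3: (4607,672)∘(48,7) = (48·4607+47·7·672, 48·672+7·4607) = (442224,64505)
n=4: (442224,64505)∘(48,7) = (48·442224+47·7·64505, 48·64505+7·442224) = (42448897,6191808)

48 7
4607 672
442224 64505
42448897 6191808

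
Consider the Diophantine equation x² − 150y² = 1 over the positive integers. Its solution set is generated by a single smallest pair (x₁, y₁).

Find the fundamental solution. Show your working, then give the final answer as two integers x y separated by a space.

√150 → a₀=12, period (4,24); ℓ=2 even so k=1
a_0=12:  p_0=12·1+0=12,  q_0=12·0+1=1
a_1=4:  p_1=4·12+1=49,  q_1=4·1+0=4
fundamental: x₁=49, y₁=4  (since 2401 − 150·16 = 1)

49 4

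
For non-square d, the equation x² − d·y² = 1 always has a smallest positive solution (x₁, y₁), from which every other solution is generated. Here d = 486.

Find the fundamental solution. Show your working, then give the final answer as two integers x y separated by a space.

485 22

d=486: √d = [22; 22,44] (ℓ=2, even), read p_1/q_1
k=0  a_k=22  p_k/q_k = 22/1
k=1  a_k=22  p_k/q_k = 485/22
(x₁, y₁) = (485, 22);  485² − 486·22² = 1 ✓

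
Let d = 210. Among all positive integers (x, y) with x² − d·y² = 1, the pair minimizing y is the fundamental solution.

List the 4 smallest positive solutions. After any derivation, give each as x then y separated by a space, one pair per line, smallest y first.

29 2
1681 116
97469 6726
5651521 389992

√210 → a₀=14, period (2,28); ℓ=2 even so k=1
step 0: (14, 1)  from 14·(1,0) + (0,1)
step 1: (29, 2)  from 2·(14,1) + (1,0)
→ (29, 2).  Check: 29²=841, 210·2²=840, difference 1.
n=2: (29,2)∘(29,2) = (29·29+210·2·2, 29·2+2·29) = (1681,116)
n=3: (1681,116)∘(29,2) = (29·1681+210·2·116, 29·116+2·1681) = (97469,6726)
n=4: (97469,6726)∘(29,2) = (29·97469+210·2·6726, 29·6726+2·97469) = (5651521,389992)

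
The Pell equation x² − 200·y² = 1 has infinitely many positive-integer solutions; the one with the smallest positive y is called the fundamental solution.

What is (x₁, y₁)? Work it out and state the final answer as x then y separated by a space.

99 7

√200 = [14; 7,28, …], period ℓ=2 (even) → k=1
a_0=14:  p_0=14·1+0=14,  q_0=14·0+1=1
a_1=7:  p_1=7·14+1=99,  q_1=7·1+0=7
fundamental: x₁=99, y₁=7  (since 9801 − 200·49 = 1)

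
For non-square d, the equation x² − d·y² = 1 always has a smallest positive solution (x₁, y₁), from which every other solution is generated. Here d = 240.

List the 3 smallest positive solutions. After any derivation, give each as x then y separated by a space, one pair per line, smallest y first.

31 2
1921 124
119071 7686

d=240: √d = [15; 2,30] (ℓ=2, even), read p_1/q_1
step 0: (15, 1)  from 15·(1,0) + (0,1)
step 1: (31, 2)  from 2·(15,1) + (1,0)
(x₁, y₁) = (31, 2);  31² − 240·2² = 1 ✓
(31+2√240)^2 = 1921 + 124√240
(31+2√240)^3 = 119071 + 7686√240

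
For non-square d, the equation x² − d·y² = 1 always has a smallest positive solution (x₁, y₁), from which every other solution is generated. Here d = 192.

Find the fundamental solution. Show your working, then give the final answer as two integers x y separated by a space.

d=192: √d = [13; 1,5,1,26] (ℓ=4, even), read p_3/q_3
step 0: (13, 1)  from 13·(1,0) + (0,1)
step 1: (14, 1)  from 1·(13,1) + (1,0)
step 2: (83, 6)  from 5·(14,1) + (13,1)
step 3: (97, 7)  from 1·(83,6) + (14,1)
→ (97, 7).  Check: 97²=9409, 192·7²=9408, difference 1.

97 7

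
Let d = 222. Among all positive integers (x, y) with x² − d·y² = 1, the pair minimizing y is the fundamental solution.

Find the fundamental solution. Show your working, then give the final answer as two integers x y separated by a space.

√222 → a₀=14, period (1,8,1,28); ℓ=4 even so k=3
a_0=14:  p_0=14·1+0=14,  q_0=14·0+1=1
a_1=1:  p_1=1·14+1=15,  q_1=1·1+0=1
a_2=8:  p_2=8·15+14=134,  q_2=8·1+1=9
a_3=1:  p_3=1·134+15=149,  q_3=1·9+1=10
fundamental: x₁=149, y₁=10  (since 22201 − 222·100 = 1)

149 10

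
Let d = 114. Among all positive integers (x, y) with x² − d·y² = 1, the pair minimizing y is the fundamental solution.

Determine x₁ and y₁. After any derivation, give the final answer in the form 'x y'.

[10; 1,2,10,2,1,20] for √114; ℓ=6 ⇒ convergent index 5
a_0=10:  p_0=10·1+0=10,  q_0=10·0+1=1
…
a_3=10:  p_3=10·32+11=331,  q_3=10·3+1=31
a_4=2:  p_4=2·331+32=694,  q_4=2·31+3=65
a_5=1:  p_5=1·694+331=1025,  q_5=1·65+31=96
(x₁, y₁) = (1025, 96);  1025² − 114·96² = 1 ✓

1025 96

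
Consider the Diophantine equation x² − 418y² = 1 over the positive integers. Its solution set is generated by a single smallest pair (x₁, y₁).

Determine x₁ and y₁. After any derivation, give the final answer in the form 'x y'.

√418 = [20; 2,4,20,4,2,40, …], period ℓ=6 (even) → k=5
k=0  a_k=20  p_k/q_k = 20/1
k=1  a_k=2  p_k/q_k = 41/2
k=2  a_k=4  p_k/q_k = 184/9
…
k=4  a_k=4  p_k/q_k = 15068/737
k=5  a_k=2  p_k/q_k = 33857/1656
(x₁, y₁) = (33857, 1656);  33857² − 418·1656² = 1 ✓

33857 1656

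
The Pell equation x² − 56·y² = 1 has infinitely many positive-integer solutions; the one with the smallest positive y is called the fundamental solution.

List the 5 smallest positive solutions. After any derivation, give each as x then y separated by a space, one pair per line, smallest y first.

d=56: √d = [7; 2,14] (ℓ=2, even), read p_1/q_1
a_0=7:  p_0=7·1+0=7,  q_0=7·0+1=1
a_1=2:  p_1=2·7+1=15,  q_1=2·1+0=2
fundamental: x₁=15, y₁=2  (since 225 − 56·4 = 1)
(15+2√56)^2 = 449 + 60√56
(15+2√56)^3 = 13455 + 1798√56
(15+2√56)^4 = 403201 + 53880√56
(15+2√56)^5 = 12082575 + 1614602√56

15 2
449 60
13455 1798
403201 53880
12082575 1614602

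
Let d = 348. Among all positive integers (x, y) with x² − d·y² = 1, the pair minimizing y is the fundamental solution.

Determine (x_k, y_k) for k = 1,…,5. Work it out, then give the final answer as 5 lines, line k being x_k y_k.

√348 = [18; 1,1,1,8,1,1,1,36, …], period ℓ=8 (even) → k=7
step 0: (18, 1)  from 18·(1,0) + (0,1)
…
step 4: (485, 26)  from 8·(56,3) + (37,2)
step 5: (541, 29)  from 1·(485,26) + (56,3)
step 6: (1026, 55)  from 1·(541,29) + (485,26)
step 7: (1567, 84)  from 1·(1026,55) + (541,29)
→ (1567, 84).  Check: 1567²=2455489, 348·84²=2455488, difference 1.
k=2:  x_2 = 1567·1567+348·84·84 = 4910977,  y_2 = 1567·84+84·1567 = 263256
k=3:  x_3 = 1567·4910977+348·84·263256 = 15391000351,  y_3 = 1567·263256+84·4910977 = 825044220
k=4:  x_4 = 1567·15391000351+348·84·825044220 = 48235390189057,  y_4 = 1567·825044220+84·15391000351 = 2585688322224
k=5:  x_5 = 1567·48235390189057+348·84·2585688322224 = 151169697461504287,  y_5 = 1567·2585688322224+84·48235390189057 = 8103546376805796

1567 84
4910977 263256
15391000351 825044220
48235390189057 2585688322224
151169697461504287 8103546376805796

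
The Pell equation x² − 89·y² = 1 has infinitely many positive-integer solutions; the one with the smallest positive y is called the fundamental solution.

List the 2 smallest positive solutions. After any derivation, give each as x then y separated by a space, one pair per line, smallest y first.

500001 53000
500002000001 53000106000

√89 = [9; 2,3,3,2,18, …], period ℓ=5 (odd) → k=9
a_0=9:  p_0=9·1+0=9,  q_0=9·0+1=1
a_1=2:  p_1=2·9+1=19,  q_1=2·1+0=2
a_2=3:  p_2=3·19+9=66,  q_2=3·2+1=7
…
a_4=2:  p_4=2·217+66=500,  q_4=2·23+7=53
a_5=18:  p_5=18·500+217=9217,  q_5=18·53+23=977
a_6=2:  p_6=2·9217+500=18934,  q_6=2·977+53=2007
a_7=3:  p_7=3·18934+9217=66019,  q_7=3·2007+977=6998
a_8=3:  p_8=3·66019+18934=216991,  q_8=3·6998+2007=23001
a_9=2:  p_9=2·216991+66019=500001,  q_9=2·23001+6998=53000
fundamental: x₁=500001, y₁=53000  (since 250001000001 − 89·2809000000 = 1)
(500001+53000√89)^2 = 500002000001 + 53000106000√89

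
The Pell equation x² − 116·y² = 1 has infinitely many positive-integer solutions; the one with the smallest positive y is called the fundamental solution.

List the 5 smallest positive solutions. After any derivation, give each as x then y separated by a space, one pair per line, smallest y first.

9801 910
192119201 17837820
3765920568201 349656946730
73819574785756801 6853975451963640
1447011301184484245001 134351626459734324550

d=116: √d = [10; 1,3,2,1,4,1,2,3,1,20] (ℓ=10, even), read p_9/q_9
i=0: a=10 ⇒ p=10, q=1
…
i=3: a=2 ⇒ p=97, q=9
i=4: a=1 ⇒ p=140, q=13
…
i=7: a=2 ⇒ p=2251, q=209
i=8: a=3 ⇒ p=7550, q=701
i=9: a=1 ⇒ p=9801, q=910
(x₁, y₁) = (9801, 910);  9801² − 116·910² = 1 ✓
n=2: (9801,910)∘(9801,910) = (9801·9801+116·910·910, 9801·910+910·9801) = (192119201,17837820)
n=3: (192119201,17837820)∘(9801,910) = (9801·192119201+116·910·17837820, 9801·17837820+910·192119201) = (3765920568201,349656946730)
n=4: (3765920568201,349656946730)∘(9801,910) = (9801·3765920568201+116·910·349656946730, 9801·349656946730+910·3765920568201) = (73819574785756801,6853975451963640)
n=5: (73819574785756801,6853975451963640)∘(9801,910) = (9801·73819574785756801+116·910·6853975451963640, 9801·6853975451963640+910·73819574785756801) = (1447011301184484245001,134351626459734324550)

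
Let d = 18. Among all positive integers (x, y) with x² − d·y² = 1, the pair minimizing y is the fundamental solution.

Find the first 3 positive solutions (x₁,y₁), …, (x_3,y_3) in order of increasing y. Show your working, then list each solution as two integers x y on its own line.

17 4
577 136
19601 4620

d=18: √d = [4; 4,8] (ℓ=2, even), read p_1/q_1
i=0: a=4 ⇒ p=4, q=1
i=1: a=4 ⇒ p=17, q=4
→ (17, 4).  Check: 17²=289, 18·4²=288, difference 1.
(x_2, y_2) = (17·17 + 18·4·4, 17·4 + 4·17) = (577, 136)
(x_3, y_3) = (17·577 + 18·4·136, 17·136 + 4·577) = (19601, 4620)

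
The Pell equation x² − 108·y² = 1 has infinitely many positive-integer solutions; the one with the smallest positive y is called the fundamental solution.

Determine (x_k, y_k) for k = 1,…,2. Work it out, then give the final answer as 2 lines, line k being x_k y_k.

1351 130
3650401 351260

√108 = [10; 2,1,1,4,1,1,2,20, …], period ℓ=8 (even) → k=7
k=0  a_k=10  p_k/q_k = 10/1
k=1  a_k=2  p_k/q_k = 21/2
…
k=4  a_k=4  p_k/q_k = 239/23
k=5  a_k=1  p_k/q_k = 291/28
k=6  a_k=1  p_k/q_k = 530/51
k=7  a_k=2  p_k/q_k = 1351/130
fundamental: x₁=1351, y₁=130  (since 1825201 − 108·16900 = 1)
(1351+130√108)^2 = 3650401 + 351260√108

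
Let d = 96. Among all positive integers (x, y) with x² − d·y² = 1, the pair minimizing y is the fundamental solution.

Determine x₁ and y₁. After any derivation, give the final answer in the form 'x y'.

d=96: √d = [9; 1,3,1,18] (ℓ=4, even), read p_3/q_3
i=0: a=9 ⇒ p=9, q=1
…
i=2: a=3 ⇒ p=39, q=4
i=3: a=1 ⇒ p=49, q=5
→ (49, 5).  Check: 49²=2401, 96·5²=2400, difference 1.

49 5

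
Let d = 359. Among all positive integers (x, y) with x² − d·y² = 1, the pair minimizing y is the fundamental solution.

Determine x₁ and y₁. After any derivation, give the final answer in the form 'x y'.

360 19

√359 = [18; 1,17,1,36, …], period ℓ=4 (even) → k=3
k=0  a_k=18  p_k/q_k = 18/1
…
k=2  a_k=17  p_k/q_k = 341/18
k=3  a_k=1  p_k/q_k = 360/19
fundamental: x₁=360, y₁=19  (since 129600 − 359·361 = 1)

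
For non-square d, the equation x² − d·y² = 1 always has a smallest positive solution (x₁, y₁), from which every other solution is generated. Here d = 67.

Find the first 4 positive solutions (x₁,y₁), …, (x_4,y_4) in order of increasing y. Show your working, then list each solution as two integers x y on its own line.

√67 → a₀=8, period (5,2,1,1,7,1,1,2,5,16); ℓ=10 even so k=9
step 0: (8, 1)  from 8·(1,0) + (0,1)
step 1: (41, 5)  from 5·(8,1) + (1,0)
…
step 4: (221, 27)  from 1·(131,16) + (90,11)
…
step 6: (1899, 232)  from 1·(1678,205) + (221,27)
step 7: (3577, 437)  from 1·(1899,232) + (1678,205)
step 8: (9053, 1106)  from 2·(3577,437) + (1899,232)
step 9: (48842, 5967)  from 5·(9053,1106) + (3577,437)
(x₁, y₁) = (48842, 5967);  48842² − 67·5967² = 1 ✓
k=2:  x_2 = 48842·48842+67·5967·5967 = 4771081927,  y_2 = 48842·5967+5967·48842 = 582880428
k=3:  x_3 = 48842·4771081927+67·5967·582880428 = 466058366908226,  y_3 = 48842·582880428+5967·4771081927 = 56938091722785
k=4:  x_4 = 48842·466058366908226+67·5967·56938091722785 = 45526445508292066657,  y_4 = 48842·56938091722785+5967·466058366908226 = 5561940551265649512

48842 5967
4771081927 582880428
466058366908226 56938091722785
45526445508292066657 5561940551265649512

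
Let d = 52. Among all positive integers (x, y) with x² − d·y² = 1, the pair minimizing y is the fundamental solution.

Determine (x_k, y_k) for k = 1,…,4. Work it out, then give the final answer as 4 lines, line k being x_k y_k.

[7; 4,1,2,1,4,14] for √52; ℓ=6 ⇒ convergent index 5
k=0  a_k=7  p_k/q_k = 7/1
k=1  a_k=4  p_k/q_k = 29/4
…
k=4  a_k=1  p_k/q_k = 137/19
k=5  a_k=4  p_k/q_k = 649/90
(x₁, y₁) = (649, 90);  649² − 52·90² = 1 ✓
(x_2, y_2) = (649·649 + 52·90·90, 649·90 + 90·649) = (842401, 116820)
(x_3, y_3) = (649·842401 + 52·90·116820, 649·116820 + 90·842401) = (1093435849, 151632270)
(x_4, y_4) = (649·1093435849 + 52·90·151632270, 649·151632270 + 90·1093435849) = (1419278889601, 196818569640)

649 90
842401 116820
1093435849 151632270
1419278889601 196818569640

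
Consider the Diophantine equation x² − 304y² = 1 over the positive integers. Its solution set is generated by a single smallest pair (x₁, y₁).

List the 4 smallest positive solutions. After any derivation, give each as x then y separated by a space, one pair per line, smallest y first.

57799 3315
6681448801 383207370
772362118440199 44298005553945
89283516160768675201 5120760845641726740

[17; 2,3,2,1,1,1,1,1,2,3,2,34] for √304; ℓ=12 ⇒ convergent index 11
k=0  a_k=17  p_k/q_k = 17/1
k=1  a_k=2  p_k/q_k = 35/2
k=2  a_k=3  p_k/q_k = 122/7
…
k=4  a_k=1  p_k/q_k = 401/23
…
k=9  a_k=2  p_k/q_k = 7445/427
k=10  a_k=3  p_k/q_k = 25177/1444
k=11  a_k=2  p_k/q_k = 57799/3315
→ (57799, 3315).  Check: 57799²=3340724401, 304·3315²=3340724400, difference 1.
k=2:  x_2 = 57799·57799+304·3315·3315 = 6681448801,  y_2 = 57799·3315+3315·57799 = 383207370
k=3:  x_3 = 57799·6681448801+304·3315·383207370 = 772362118440199,  y_3 = 57799·383207370+3315·6681448801 = 44298005553945
k=4:  x_4 = 57799·772362118440199+304·3315·44298005553945 = 89283516160768675201,  y_4 = 57799·44298005553945+3315·772362118440199 = 5120760845641726740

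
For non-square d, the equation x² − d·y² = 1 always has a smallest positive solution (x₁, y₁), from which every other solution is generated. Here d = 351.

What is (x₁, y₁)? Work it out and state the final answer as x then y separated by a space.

62425 3332

d=351: √d = [18; 1,2,1,3,2,2,2,3,1,2,1,36] (ℓ=12, even), read p_11/q_11
step 0: (18, 1)  from 18·(1,0) + (0,1)
step 1: (19, 1)  from 1·(18,1) + (1,0)
step 2: (56, 3)  from 2·(19,1) + (18,1)
step 3: (75, 4)  from 1·(56,3) + (19,1)
…
step 5: (637, 34)  from 2·(281,15) + (75,4)
step 6: (1555, 83)  from 2·(637,34) + (281,15)
step 7: (3747, 200)  from 2·(1555,83) + (637,34)
step 8: (12796, 683)  from 3·(3747,200) + (1555,83)
step 9: (16543, 883)  from 1·(12796,683) + (3747,200)
step 10: (45882, 2449)  from 2·(16543,883) + (12796,683)
step 11: (62425, 3332)  from 1·(45882,2449) + (16543,883)
fundamental: x₁=62425, y₁=3332  (since 3896880625 − 351·11102224 = 1)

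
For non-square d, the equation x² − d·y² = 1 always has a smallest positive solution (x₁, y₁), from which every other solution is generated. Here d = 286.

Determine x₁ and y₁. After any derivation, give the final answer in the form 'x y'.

561835 33222

[16; 1,10,3,3,2,3,3,10,1,32] for √286; ℓ=10 ⇒ convergent index 9
k=0  a_k=16  p_k/q_k = 16/1
…
k=4  a_k=3  p_k/q_k = 1911/113
k=5  a_k=2  p_k/q_k = 4397/260
…
k=7  a_k=3  p_k/q_k = 49703/2939
k=8  a_k=10  p_k/q_k = 512132/30283
k=9  a_k=1  p_k/q_k = 561835/33222
→ (561835, 33222).  Check: 561835²=315658567225, 286·33222²=315658567224, difference 1.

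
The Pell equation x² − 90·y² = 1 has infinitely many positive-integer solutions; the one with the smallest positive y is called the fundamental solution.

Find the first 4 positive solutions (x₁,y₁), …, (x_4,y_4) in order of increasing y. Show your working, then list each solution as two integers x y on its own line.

19 2
721 76
27379 2886
1039681 109592

[9; 2,18] for √90; ℓ=2 ⇒ convergent index 1
k=0  a_k=9  p_k/q_k = 9/1
k=1  a_k=2  p_k/q_k = 19/2
fundamental: x₁=19, y₁=2  (since 361 − 90·4 = 1)
(x_2, y_2) = (19·19 + 90·2·2, 19·2 + 2·19) = (721, 76)
(x_3, y_3) = (19·721 + 90·2·76, 19·76 + 2·721) = (27379, 2886)
(x_4, y_4) = (19·27379 + 90·2·2886, 19·2886 + 2·27379) = (1039681, 109592)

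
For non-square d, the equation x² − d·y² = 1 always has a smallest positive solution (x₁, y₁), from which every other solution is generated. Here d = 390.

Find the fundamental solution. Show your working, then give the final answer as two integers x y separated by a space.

√390 → a₀=19, period (1,2,1,38); ℓ=4 even so k=3
i=0: a=19 ⇒ p=19, q=1
i=1: a=1 ⇒ p=20, q=1
i=2: a=2 ⇒ p=59, q=3
i=3: a=1 ⇒ p=79, q=4
fundamental: x₁=79, y₁=4  (since 6241 − 390·16 = 1)

79 4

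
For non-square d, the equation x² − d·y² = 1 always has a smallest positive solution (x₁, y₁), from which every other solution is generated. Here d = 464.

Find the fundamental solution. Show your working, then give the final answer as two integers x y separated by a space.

9801 455

√464 → a₀=21, period (1,1,5,1,1,1,5,1,1,42); ℓ=10 even so k=9
step 0: (21, 1)  from 21·(1,0) + (0,1)
step 1: (22, 1)  from 1·(21,1) + (1,0)
step 2: (43, 2)  from 1·(22,1) + (21,1)
step 3: (237, 11)  from 5·(43,2) + (22,1)
…
step 8: (5299, 246)  from 1·(4502,209) + (797,37)
step 9: (9801, 455)  from 1·(5299,246) + (4502,209)
fundamental: x₁=9801, y₁=455  (since 96059601 − 464·207025 = 1)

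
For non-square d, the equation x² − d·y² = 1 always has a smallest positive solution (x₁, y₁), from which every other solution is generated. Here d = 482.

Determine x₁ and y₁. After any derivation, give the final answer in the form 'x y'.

483 22

√482 → a₀=21, period (1,20,1,42); ℓ=4 even so k=3
i=0: a=21 ⇒ p=21, q=1
i=1: a=1 ⇒ p=22, q=1
i=2: a=20 ⇒ p=461, q=21
i=3: a=1 ⇒ p=483, q=22
fundamental: x₁=483, y₁=22  (since 233289 − 482·484 = 1)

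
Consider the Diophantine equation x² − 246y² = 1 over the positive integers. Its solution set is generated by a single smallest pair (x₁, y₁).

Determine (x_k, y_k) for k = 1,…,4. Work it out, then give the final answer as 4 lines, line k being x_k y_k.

√246 → a₀=15, period (1,2,5,1,14,1,5,2,1,30); ℓ=10 even so k=9
a_0=15:  p_0=15·1+0=15,  q_0=15·0+1=1
…
a_4=1:  p_4=1·251+47=298,  q_4=1·16+3=19
…
a_6=1:  p_6=1·4423+298=4721,  q_6=1·282+19=301
…
a_8=2:  p_8=2·28028+4721=60777,  q_8=2·1787+301=3875
a_9=1:  p_9=1·60777+28028=88805,  q_9=1·3875+1787=5662
fundamental: x₁=88805, y₁=5662  (since 7886328025 − 246·32058244 = 1)
k=2:  x_2 = 88805·88805+246·5662·5662 = 15772656049,  y_2 = 88805·5662+5662·88805 = 1005627820
k=3:  x_3 = 88805·15772656049+246·5662·1005627820 = 2801381440774085,  y_3 = 88805·1005627820+5662·15772656049 = 178609557104538
k=4:  x_4 = 88805·2801381440774085+246·5662·178609557104538 = 497553357680112580801,  y_4 = 88805·178609557104538+5662·2801381440774085 = 31722843436331366360

88805 5662
15772656049 1005627820
2801381440774085 178609557104538
497553357680112580801 31722843436331366360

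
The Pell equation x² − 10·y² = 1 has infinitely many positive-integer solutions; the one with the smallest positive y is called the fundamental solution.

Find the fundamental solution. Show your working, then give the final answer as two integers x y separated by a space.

19 6

[3; 6] for √10; ℓ=1 ⇒ convergent index 1
a_0=3:  p_0=3·1+0=3,  q_0=3·0+1=1
a_1=6:  p_1=6·3+1=19,  q_1=6·1+0=6
fundamental: x₁=19, y₁=6  (since 361 − 10·36 = 1)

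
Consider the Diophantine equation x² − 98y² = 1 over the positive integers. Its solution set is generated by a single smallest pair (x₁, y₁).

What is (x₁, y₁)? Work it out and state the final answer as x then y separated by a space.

√98 = [9; 1,8,1,18, …], period ℓ=4 (even) → k=3
k=0  a_k=9  p_k/q_k = 9/1
k=1  a_k=1  p_k/q_k = 10/1
k=2  a_k=8  p_k/q_k = 89/9
k=3  a_k=1  p_k/q_k = 99/10
→ (99, 10).  Check: 99²=9801, 98·10²=9800, difference 1.

99 10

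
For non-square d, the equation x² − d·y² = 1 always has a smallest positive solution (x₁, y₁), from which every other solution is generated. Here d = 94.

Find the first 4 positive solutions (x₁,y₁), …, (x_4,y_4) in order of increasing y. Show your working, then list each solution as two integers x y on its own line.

d=94: √d = [9; 1,2,3,1,1,…,2,1,18] (ℓ=16, even), read p_15/q_15
k=0  a_k=9  p_k/q_k = 9/1
k=1  a_k=1  p_k/q_k = 10/1
k=2  a_k=2  p_k/q_k = 29/3
k=3  a_k=3  p_k/q_k = 97/10
k=4  a_k=1  p_k/q_k = 126/13
k=5  a_k=1  p_k/q_k = 223/23
…
k=7  a_k=1  p_k/q_k = 1464/151
k=8  a_k=8  p_k/q_k = 12953/1336
k=9  a_k=1  p_k/q_k = 14417/1487
k=10  a_k=5  p_k/q_k = 85038/8771
…
k=12  a_k=1  p_k/q_k = 184493/19029
k=13  a_k=3  p_k/q_k = 652934/67345
k=14  a_k=2  p_k/q_k = 1490361/153719
k=15  a_k=1  p_k/q_k = 2143295/221064
→ (2143295, 221064).  Check: 2143295²=4593713457025, 94·221064²=4593713457024, difference 1.
(x_2, y_2) = (2143295·2143295 + 94·221064·221064, 2143295·221064 + 221064·2143295) = (9187426914049, 947610731760)
(x_3, y_3) = (2143295·9187426914049 + 94·221064·947610731760, 2143295·947610731760 + 221064·9187426914049) = (39382732335491159615, 4062018686654877336)
(x_4, y_4) = (2143295·39382732335491159615 + 94·221064·4062018686654877336, 2143295·4062018686654877336 + 221064·39382732335491159615) = (168817626601983862467148801, 17412208682026983028992480)

2143295 221064
9187426914049 947610731760
39382732335491159615 4062018686654877336
168817626601983862467148801 17412208682026983028992480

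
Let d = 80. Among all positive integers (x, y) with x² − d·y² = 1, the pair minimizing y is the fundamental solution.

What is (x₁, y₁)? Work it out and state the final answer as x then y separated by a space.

[8; 1,16] for √80; ℓ=2 ⇒ convergent index 1
i=0: a=8 ⇒ p=8, q=1
i=1: a=1 ⇒ p=9, q=1
(x₁, y₁) = (9, 1);  9² − 80·1² = 1 ✓

9 1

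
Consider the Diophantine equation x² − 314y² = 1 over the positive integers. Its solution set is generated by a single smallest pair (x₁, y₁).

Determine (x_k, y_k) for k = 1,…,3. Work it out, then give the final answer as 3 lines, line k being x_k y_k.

392499 22150
308110930001 17387705700
241866463828532499 13649314199066450

[17; 1,2,1,1,2,1,34] for √314; ℓ=7 ⇒ convergent index 13
step 0: (17, 1)  from 17·(1,0) + (0,1)
…
step 3: (71, 4)  from 1·(53,3) + (18,1)
step 4: (124, 7)  from 1·(71,4) + (53,3)
step 5: (319, 18)  from 2·(124,7) + (71,4)
…
step 7: (15381, 868)  from 34·(443,25) + (319,18)
…
step 10: (62853, 3547)  from 1·(47029,2654) + (15824,893)
step 11: (109882, 6201)  from 1·(62853,3547) + (47029,2654)
step 12: (282617, 15949)  from 2·(109882,6201) + (62853,3547)
step 13: (392499, 22150)  from 1·(282617,15949) + (109882,6201)
(x₁, y₁) = (392499, 22150);  392499² − 314·22150² = 1 ✓
(x_2, y_2) = (392499·392499 + 314·22150·22150, 392499·22150 + 22150·392499) = (308110930001, 17387705700)
(x_3, y_3) = (392499·308110930001 + 314·22150·17387705700, 392499·17387705700 + 22150·308110930001) = (241866463828532499, 13649314199066450)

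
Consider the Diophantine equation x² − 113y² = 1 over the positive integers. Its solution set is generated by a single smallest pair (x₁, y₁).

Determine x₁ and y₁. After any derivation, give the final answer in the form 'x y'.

1204353 113296

√113 → a₀=10, period (1,1,1,2,2,1,1,1,20); ℓ=9 odd so k=17
a_0=10:  p_0=10·1+0=10,  q_0=10·0+1=1
…
a_2=1:  p_2=1·11+10=21,  q_2=1·1+1=2
a_3=1:  p_3=1·21+11=32,  q_3=1·2+1=3
…
a_5=2:  p_5=2·85+32=202,  q_5=2·8+3=19
…
a_8=1:  p_8=1·489+287=776,  q_8=1·46+27=73
a_9=20:  p_9=20·776+489=16009,  q_9=20·73+46=1506
a_10=1:  p_10=1·16009+776=16785,  q_10=1·1506+73=1579
a_11=1:  p_11=1·16785+16009=32794,  q_11=1·1579+1506=3085
…
a_16=1:  p_16=1·445435+313483=758918,  q_16=1·41903+29490=71393
a_17=1:  p_17=1·758918+445435=1204353,  q_17=1·71393+41903=113296
fundamental: x₁=1204353, y₁=113296  (since 1450466148609 − 113·12835983616 = 1)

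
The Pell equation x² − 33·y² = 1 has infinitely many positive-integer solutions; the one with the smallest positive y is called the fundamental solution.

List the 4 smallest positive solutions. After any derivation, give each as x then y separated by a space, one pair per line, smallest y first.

√33 = [5; 1,2,1,10, …], period ℓ=4 (even) → k=3
k=0  a_k=5  p_k/q_k = 5/1
k=1  a_k=1  p_k/q_k = 6/1
k=2  a_k=2  p_k/q_k = 17/3
k=3  a_k=1  p_k/q_k = 23/4
(x₁, y₁) = (23, 4);  23² − 33·4² = 1 ✓
(23+4√33)^2 = 1057 + 184√33
(23+4√33)^3 = 48599 + 8460√33
(23+4√33)^4 = 2234497 + 388976√33

23 4
1057 184
48599 8460
2234497 388976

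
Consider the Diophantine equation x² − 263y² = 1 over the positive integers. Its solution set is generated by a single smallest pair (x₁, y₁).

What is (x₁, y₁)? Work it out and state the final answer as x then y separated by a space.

√263 = [16; 4,1,1,1,1,15,1,1,1,1,4,32, …], period ℓ=12 (even) → k=11
a_0=16:  p_0=16·1+0=16,  q_0=16·0+1=1
a_1=4:  p_1=4·16+1=65,  q_1=4·1+0=4
…
a_3=1:  p_3=1·81+65=146,  q_3=1·5+4=9
a_4=1:  p_4=1·146+81=227,  q_4=1·9+5=14
…
a_6=15:  p_6=15·373+227=5822,  q_6=15·23+14=359
a_7=1:  p_7=1·5822+373=6195,  q_7=1·359+23=382
…
a_10=1:  p_10=1·18212+12017=30229,  q_10=1·1123+741=1864
a_11=4:  p_11=4·30229+18212=139128,  q_11=4·1864+1123=8579
(x₁, y₁) = (139128, 8579);  139128² − 263·8579² = 1 ✓

139128 8579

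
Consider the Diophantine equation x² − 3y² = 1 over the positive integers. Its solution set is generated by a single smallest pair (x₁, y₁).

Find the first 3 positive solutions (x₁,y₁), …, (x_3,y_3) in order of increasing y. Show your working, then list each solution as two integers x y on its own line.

2 1
7 4
26 15

√3 → a₀=1, period (1,2); ℓ=2 even so k=1
k=0  a_k=1  p_k/q_k = 1/1
k=1  a_k=1  p_k/q_k = 2/1
fundamental: x₁=2, y₁=1  (since 4 − 3·1 = 1)
(2+1√3)^2 = 7 + 4√3
(2+1√3)^3 = 26 + 15√3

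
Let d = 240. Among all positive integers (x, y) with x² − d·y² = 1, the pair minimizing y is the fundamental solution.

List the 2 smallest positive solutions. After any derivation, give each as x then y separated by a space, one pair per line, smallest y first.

31 2
1921 124

√240 → a₀=15, period (2,30); ℓ=2 even so k=1
step 0: (15, 1)  from 15·(1,0) + (0,1)
step 1: (31, 2)  from 2·(15,1) + (1,0)
(x₁, y₁) = (31, 2);  31² − 240·2² = 1 ✓
n=2: (31,2)∘(31,2) = (31·31+240·2·2, 31·2+2·31) = (1921,124)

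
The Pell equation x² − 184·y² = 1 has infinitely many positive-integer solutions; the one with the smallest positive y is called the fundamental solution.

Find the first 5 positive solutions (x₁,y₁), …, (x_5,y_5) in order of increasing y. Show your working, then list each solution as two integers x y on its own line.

24335 1794
1184384449 87313980
57643991108495 4249571404806
2805533046066067201 206826640184594040
136545293294391499564175 10066252573534620521994

√184 → a₀=13, period (1,1,3,2,1,2,1,2,3,1,1,26); ℓ=12 even so k=11
i=0: a=13 ⇒ p=13, q=1
i=1: a=1 ⇒ p=14, q=1
…
i=3: a=3 ⇒ p=95, q=7
…
i=5: a=1 ⇒ p=312, q=23
i=6: a=2 ⇒ p=841, q=62
i=7: a=1 ⇒ p=1153, q=85
…
i=9: a=3 ⇒ p=10594, q=781
i=10: a=1 ⇒ p=13741, q=1013
i=11: a=1 ⇒ p=24335, q=1794
(x₁, y₁) = (24335, 1794);  24335² − 184·1794² = 1 ✓
k=2:  x_2 = 24335·24335+184·1794·1794 = 1184384449,  y_2 = 24335·1794+1794·24335 = 87313980
k=3:  x_3 = 24335·1184384449+184·1794·87313980 = 57643991108495,  y_3 = 24335·87313980+1794·1184384449 = 4249571404806
k=4:  x_4 = 24335·57643991108495+184·1794·4249571404806 = 2805533046066067201,  y_4 = 24335·4249571404806+1794·57643991108495 = 206826640184594040
k=5:  x_5 = 24335·2805533046066067201+184·1794·206826640184594040 = 136545293294391499564175,  y_5 = 24335·206826640184594040+1794·2805533046066067201 = 10066252573534620521994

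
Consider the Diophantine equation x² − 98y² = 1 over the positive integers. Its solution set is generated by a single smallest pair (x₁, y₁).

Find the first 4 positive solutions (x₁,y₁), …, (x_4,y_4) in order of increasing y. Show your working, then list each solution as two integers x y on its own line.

99 10
19601 1980
3880899 392030
768398401 77619960

√98 → a₀=9, period (1,8,1,18); ℓ=4 even so k=3
a_0=9:  p_0=9·1+0=9,  q_0=9·0+1=1
a_1=1:  p_1=1·9+1=10,  q_1=1·1+0=1
a_2=8:  p_2=8·10+9=89,  q_2=8·1+1=9
a_3=1:  p_3=1·89+10=99,  q_3=1·9+1=10
→ (99, 10).  Check: 99²=9801, 98·10²=9800, difference 1.
k=2:  x_2 = 99·99+98·10·10 = 19601,  y_2 = 99·10+10·99 = 1980
k=3:  x_3 = 99·19601+98·10·1980 = 3880899,  y_3 = 99·1980+10·19601 = 392030
k=4:  x_4 = 99·3880899+98·10·392030 = 768398401,  y_4 = 99·392030+10·3880899 = 77619960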